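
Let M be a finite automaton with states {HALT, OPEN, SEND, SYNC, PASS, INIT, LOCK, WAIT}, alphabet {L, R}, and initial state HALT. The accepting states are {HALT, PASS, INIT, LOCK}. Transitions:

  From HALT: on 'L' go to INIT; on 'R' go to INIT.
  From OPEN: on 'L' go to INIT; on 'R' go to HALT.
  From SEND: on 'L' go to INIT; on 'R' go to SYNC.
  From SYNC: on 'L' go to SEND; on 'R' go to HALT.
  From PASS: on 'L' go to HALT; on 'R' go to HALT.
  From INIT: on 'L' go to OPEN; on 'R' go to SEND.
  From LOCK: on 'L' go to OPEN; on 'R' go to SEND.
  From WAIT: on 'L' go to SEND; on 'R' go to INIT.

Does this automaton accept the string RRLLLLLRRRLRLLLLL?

Yes

Trace: HALT -R-> INIT -R-> SEND -L-> INIT -L-> OPEN -L-> INIT -L-> OPEN -L-> INIT -R-> SEND -R-> SYNC -R-> HALT -L-> INIT -R-> SEND -L-> INIT -L-> OPEN -L-> INIT -L-> OPEN -L-> INIT
End state INIT is accepting.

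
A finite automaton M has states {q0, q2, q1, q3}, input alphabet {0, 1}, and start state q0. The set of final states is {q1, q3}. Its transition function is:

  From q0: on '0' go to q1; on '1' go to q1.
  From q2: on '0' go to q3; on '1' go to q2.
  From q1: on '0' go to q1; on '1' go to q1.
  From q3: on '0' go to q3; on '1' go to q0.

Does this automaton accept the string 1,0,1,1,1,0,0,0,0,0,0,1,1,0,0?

Yes

start at q0
read '1': q0 → q1
read '0': q1 → q1
read '1': q1 → q1
read '1': q1 → q1
read '1': q1 → q1
read '0': q1 → q1
read '0': q1 → q1
read '0': q1 → q1
read '0': q1 → q1
read '0': q1 → q1
read '0': q1 → q1
read '1': q1 → q1
read '1': q1 → q1
read '0': q1 → q1
read '0': q1 → q1
End state q1 is accepting.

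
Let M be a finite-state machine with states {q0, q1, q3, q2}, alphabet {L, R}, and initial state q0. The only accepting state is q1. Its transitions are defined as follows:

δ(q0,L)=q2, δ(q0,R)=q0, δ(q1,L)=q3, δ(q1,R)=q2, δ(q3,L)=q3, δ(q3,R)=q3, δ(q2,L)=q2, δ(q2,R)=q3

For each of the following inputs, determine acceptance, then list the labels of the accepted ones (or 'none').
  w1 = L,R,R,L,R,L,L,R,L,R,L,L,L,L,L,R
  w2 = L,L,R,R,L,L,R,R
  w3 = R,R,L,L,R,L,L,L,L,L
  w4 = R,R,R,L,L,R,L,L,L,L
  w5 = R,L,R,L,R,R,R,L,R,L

w1:
  start at q0
  read 'L': q0 → q2
  read 'R': q2 → q3
  read 'R': q3 → q3
  read 'L': q3 → q3
  read 'R': q3 → q3
  read 'L': q3 → q3
  read 'L': q3 → q3
  read 'R': q3 → q3
  read 'L': q3 → q3
  read 'R': q3 → q3
  read 'L': q3 → q3
  read 'L': q3 → q3
  read 'L': q3 → q3
  read 'L': q3 → q3
  read 'L': q3 → q3
  read 'R': q3 → q3
  end q3, rejected
w2:
  start at q0
  read 'L': q0 → q2
  read 'L': q2 → q2
  read 'R': q2 → q3
  read 'R': q3 → q3
  read 'L': q3 → q3
  read 'L': q3 → q3
  read 'R': q3 → q3
  read 'R': q3 → q3
  end q3, rejected
w3:
  start at q0
  read 'R': q0 → q0
  read 'R': q0 → q0
  read 'L': q0 → q2
  read 'L': q2 → q2
  read 'R': q2 → q3
  read 'L': q3 → q3
  read 'L': q3 → q3
  read 'L': q3 → q3
  read 'L': q3 → q3
  read 'L': q3 → q3
  end q3, rejected
w4:
  start at q0
  read 'R': q0 → q0
  read 'R': q0 → q0
  read 'R': q0 → q0
  read 'L': q0 → q2
  read 'L': q2 → q2
  read 'R': q2 → q3
  read 'L': q3 → q3
  read 'L': q3 → q3
  read 'L': q3 → q3
  read 'L': q3 → q3
  end q3, rejected
w5:
  start at q0
  read 'R': q0 → q0
  read 'L': q0 → q2
  read 'R': q2 → q3
  read 'L': q3 → q3
  read 'R': q3 → q3
  read 'R': q3 → q3
  read 'R': q3 → q3
  read 'L': q3 → q3
  read 'R': q3 → q3
  read 'L': q3 → q3
  end q3, rejected

none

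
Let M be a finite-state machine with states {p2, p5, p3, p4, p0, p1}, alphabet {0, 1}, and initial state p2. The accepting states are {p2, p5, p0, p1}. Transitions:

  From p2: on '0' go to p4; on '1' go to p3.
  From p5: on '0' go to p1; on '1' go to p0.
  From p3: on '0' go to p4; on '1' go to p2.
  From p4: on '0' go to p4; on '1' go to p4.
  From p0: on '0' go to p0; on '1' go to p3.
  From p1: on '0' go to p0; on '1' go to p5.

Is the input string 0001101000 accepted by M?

No

start at p2
read '0': p2 → p4
read '0': p4 → p4
read '0': p4 → p4
read '1': p4 → p4
read '1': p4 → p4
read '0': p4 → p4
read '1': p4 → p4
read '0': p4 → p4
read '0': p4 → p4
read '0': p4 → p4
End state p4 is not accepting.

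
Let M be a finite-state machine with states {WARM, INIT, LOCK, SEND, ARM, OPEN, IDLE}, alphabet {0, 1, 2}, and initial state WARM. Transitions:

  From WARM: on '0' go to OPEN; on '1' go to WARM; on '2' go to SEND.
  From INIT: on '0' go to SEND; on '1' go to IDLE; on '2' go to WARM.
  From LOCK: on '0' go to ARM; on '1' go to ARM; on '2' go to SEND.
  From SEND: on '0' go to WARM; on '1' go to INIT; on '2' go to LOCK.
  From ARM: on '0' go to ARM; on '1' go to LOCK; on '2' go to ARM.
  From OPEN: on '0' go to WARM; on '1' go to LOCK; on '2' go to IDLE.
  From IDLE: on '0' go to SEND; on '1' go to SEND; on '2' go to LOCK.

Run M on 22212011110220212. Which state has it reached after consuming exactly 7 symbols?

LOCK

Trace: WARM -2-> SEND -2-> LOCK -2-> SEND -1-> INIT -2-> WARM -0-> OPEN -1-> LOCK
After 7 symbols: LOCK.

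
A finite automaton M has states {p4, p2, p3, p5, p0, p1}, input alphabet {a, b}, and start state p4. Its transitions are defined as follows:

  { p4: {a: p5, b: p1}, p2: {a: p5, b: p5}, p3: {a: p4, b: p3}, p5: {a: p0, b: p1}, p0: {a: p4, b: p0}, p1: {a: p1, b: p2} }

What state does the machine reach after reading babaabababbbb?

p2

Trace: p4 -b-> p1 -a-> p1 -b-> p2 -a-> p5 -a-> p0 -b-> p0 -a-> p4 -b-> p1 -a-> p1 -b-> p2 -b-> p5 -b-> p1 -b-> p2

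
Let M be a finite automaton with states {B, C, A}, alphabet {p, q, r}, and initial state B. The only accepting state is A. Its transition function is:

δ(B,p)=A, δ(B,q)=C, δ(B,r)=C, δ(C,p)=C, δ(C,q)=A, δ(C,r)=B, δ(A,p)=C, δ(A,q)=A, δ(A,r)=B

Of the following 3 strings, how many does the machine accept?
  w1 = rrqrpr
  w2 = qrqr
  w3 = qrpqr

0

w1: B → C → B → C → B → A → B  → end B, rejected
w2: B → C → B → C → B  → end B, rejected
w3: B → C → B → A → A → B  → end B, rejected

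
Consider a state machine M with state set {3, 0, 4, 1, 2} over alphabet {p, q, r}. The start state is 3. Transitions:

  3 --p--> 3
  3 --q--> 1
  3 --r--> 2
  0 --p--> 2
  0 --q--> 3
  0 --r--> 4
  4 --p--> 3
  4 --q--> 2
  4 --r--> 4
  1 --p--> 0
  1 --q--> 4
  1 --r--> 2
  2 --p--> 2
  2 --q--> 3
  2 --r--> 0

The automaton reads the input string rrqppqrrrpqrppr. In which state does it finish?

0

3 → 2 → 0 → 3 → 3 → 3 → 1 → 2 → 0 → 4 → 3 → 1 → 2 → 2 → 2 → 0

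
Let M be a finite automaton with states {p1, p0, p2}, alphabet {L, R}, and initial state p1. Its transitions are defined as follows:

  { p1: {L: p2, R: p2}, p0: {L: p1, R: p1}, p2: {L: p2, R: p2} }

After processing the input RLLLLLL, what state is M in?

p2

Trace: p1 -R-> p2 -L-> p2 -L-> p2 -L-> p2 -L-> p2 -L-> p2 -L-> p2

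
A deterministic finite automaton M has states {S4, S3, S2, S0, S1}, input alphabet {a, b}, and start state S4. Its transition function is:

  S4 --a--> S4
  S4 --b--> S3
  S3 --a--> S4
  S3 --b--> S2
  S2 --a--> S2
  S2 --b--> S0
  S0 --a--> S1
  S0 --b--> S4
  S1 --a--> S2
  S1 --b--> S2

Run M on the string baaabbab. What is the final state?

S0

Trace: S4 -b-> S3 -a-> S4 -a-> S4 -a-> S4 -b-> S3 -b-> S2 -a-> S2 -b-> S0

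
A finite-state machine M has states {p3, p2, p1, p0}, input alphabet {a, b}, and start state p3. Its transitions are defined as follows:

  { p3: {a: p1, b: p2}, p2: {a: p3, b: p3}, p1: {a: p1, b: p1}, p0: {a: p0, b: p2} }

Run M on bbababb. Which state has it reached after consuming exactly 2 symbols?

p3

start at p3
read 'b': p3 → p2
read 'b': p2 → p3
After 2 symbols: p3.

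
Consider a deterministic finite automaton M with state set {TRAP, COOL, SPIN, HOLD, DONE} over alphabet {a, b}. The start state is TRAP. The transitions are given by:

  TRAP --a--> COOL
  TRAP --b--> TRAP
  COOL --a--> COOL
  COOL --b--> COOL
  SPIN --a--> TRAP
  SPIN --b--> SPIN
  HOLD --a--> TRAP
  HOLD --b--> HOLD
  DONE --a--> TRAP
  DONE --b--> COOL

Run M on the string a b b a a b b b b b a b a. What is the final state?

Trace: TRAP -a-> COOL -b-> COOL -b-> COOL -a-> COOL -a-> COOL -b-> COOL -b-> COOL -b-> COOL -b-> COOL -b-> COOL -a-> COOL -b-> COOL -a-> COOL

COOL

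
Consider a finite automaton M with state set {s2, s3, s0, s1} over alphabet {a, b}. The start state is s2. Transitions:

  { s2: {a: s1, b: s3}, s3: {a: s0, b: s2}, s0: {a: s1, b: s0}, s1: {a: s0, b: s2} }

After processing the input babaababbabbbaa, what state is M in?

s0

start at s2
read 'b': s2 → s3
read 'a': s3 → s0
read 'b': s0 → s0
read 'a': s0 → s1
read 'a': s1 → s0
read 'b': s0 → s0
read 'a': s0 → s1
read 'b': s1 → s2
read 'b': s2 → s3
read 'a': s3 → s0
read 'b': s0 → s0
read 'b': s0 → s0
read 'b': s0 → s0
read 'a': s0 → s1
read 'a': s1 → s0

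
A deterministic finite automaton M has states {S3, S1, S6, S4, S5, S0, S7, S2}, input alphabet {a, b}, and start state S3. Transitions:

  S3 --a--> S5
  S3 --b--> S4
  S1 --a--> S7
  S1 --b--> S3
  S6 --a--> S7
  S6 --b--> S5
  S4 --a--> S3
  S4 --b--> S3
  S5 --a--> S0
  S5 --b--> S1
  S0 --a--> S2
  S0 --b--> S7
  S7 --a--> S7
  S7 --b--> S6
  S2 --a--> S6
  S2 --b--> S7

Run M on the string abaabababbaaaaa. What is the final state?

Trace: S3 -a-> S5 -b-> S1 -a-> S7 -a-> S7 -b-> S6 -a-> S7 -b-> S6 -a-> S7 -b-> S6 -b-> S5 -a-> S0 -a-> S2 -a-> S6 -a-> S7 -a-> S7

S7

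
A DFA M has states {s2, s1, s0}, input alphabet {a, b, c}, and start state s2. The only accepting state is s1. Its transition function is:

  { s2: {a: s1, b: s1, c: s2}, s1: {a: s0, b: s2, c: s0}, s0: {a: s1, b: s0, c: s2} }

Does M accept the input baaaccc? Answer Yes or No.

No

Trace: s2 -b-> s1 -a-> s0 -a-> s1 -a-> s0 -c-> s2 -c-> s2 -c-> s2
End state s2 is not accepting.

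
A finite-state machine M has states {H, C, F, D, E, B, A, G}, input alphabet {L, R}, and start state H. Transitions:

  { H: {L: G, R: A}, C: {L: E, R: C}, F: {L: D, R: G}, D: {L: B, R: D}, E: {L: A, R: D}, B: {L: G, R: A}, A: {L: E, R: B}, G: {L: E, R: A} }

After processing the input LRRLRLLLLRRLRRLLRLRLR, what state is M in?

start at H
read 'L': H → G
read 'R': G → A
read 'R': A → B
read 'L': B → G
read 'R': G → A
read 'L': A → E
read 'L': E → A
read 'L': A → E
read 'L': E → A
read 'R': A → B
read 'R': B → A
read 'L': A → E
read 'R': E → D
read 'R': D → D
read 'L': D → B
read 'L': B → G
read 'R': G → A
read 'L': A → E
read 'R': E → D
read 'L': D → B
read 'R': B → A

A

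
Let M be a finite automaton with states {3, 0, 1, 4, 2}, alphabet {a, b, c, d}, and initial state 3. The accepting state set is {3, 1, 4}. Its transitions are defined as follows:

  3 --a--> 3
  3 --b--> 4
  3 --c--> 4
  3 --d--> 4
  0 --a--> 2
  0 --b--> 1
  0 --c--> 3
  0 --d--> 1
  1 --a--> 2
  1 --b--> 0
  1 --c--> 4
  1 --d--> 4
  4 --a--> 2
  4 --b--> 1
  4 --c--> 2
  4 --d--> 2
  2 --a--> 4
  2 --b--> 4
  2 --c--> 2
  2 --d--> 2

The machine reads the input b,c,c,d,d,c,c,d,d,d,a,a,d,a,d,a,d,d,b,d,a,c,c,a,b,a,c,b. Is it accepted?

Yes

start at 3
read 'b': 3 → 4
read 'c': 4 → 2
read 'c': 2 → 2
read 'd': 2 → 2
read 'd': 2 → 2
read 'c': 2 → 2
read 'c': 2 → 2
read 'd': 2 → 2
read 'd': 2 → 2
read 'd': 2 → 2
read 'a': 2 → 4
read 'a': 4 → 2
read 'd': 2 → 2
read 'a': 2 → 4
read 'd': 4 → 2
read 'a': 2 → 4
read 'd': 4 → 2
read 'd': 2 → 2
read 'b': 2 → 4
read 'd': 4 → 2
read 'a': 2 → 4
read 'c': 4 → 2
read 'c': 2 → 2
read 'a': 2 → 4
read 'b': 4 → 1
read 'a': 1 → 2
read 'c': 2 → 2
read 'b': 2 → 4
End state 4 is accepting.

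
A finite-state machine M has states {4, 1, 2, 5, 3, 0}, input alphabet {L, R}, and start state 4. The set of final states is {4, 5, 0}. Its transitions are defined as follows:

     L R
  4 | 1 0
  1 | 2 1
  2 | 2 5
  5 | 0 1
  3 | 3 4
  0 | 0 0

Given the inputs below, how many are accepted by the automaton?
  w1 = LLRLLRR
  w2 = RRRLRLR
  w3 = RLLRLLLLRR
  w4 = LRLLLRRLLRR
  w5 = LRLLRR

3

w1: Trace: 4 -L-> 1 -L-> 2 -R-> 5 -L-> 0 -L-> 0 -R-> 0 -R-> 0  → end 0, accepted
w2: Trace: 4 -R-> 0 -R-> 0 -R-> 0 -L-> 0 -R-> 0 -L-> 0 -R-> 0  → end 0, accepted
w3: Trace: 4 -R-> 0 -L-> 0 -L-> 0 -R-> 0 -L-> 0 -L-> 0 -L-> 0 -L-> 0 -R-> 0 -R-> 0  → end 0, accepted
w4: Trace: 4 -L-> 1 -R-> 1 -L-> 2 -L-> 2 -L-> 2 -R-> 5 -R-> 1 -L-> 2 -L-> 2 -R-> 5 -R-> 1  → end 1, rejected
w5: Trace: 4 -L-> 1 -R-> 1 -L-> 2 -L-> 2 -R-> 5 -R-> 1  → end 1, rejected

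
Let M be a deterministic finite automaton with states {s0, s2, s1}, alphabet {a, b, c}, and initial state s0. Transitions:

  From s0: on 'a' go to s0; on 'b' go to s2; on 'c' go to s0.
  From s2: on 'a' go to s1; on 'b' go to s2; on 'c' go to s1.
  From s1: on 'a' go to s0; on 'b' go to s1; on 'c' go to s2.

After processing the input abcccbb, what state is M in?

s0 → s0 → s2 → s1 → s2 → s1 → s1 → s1

s1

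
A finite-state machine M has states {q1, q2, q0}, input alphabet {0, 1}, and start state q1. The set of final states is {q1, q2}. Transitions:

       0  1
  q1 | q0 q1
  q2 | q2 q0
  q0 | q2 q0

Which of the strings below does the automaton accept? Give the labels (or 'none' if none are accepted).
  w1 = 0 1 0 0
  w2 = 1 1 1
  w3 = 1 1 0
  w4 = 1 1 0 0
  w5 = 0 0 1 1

w1: Trace: q1 -0-> q0 -1-> q0 -0-> q2 -0-> q2  → end q2, accepted
w2: Trace: q1 -1-> q1 -1-> q1 -1-> q1  → end q1, accepted
w3: Trace: q1 -1-> q1 -1-> q1 -0-> q0  → end q0, rejected
w4: Trace: q1 -1-> q1 -1-> q1 -0-> q0 -0-> q2  → end q2, accepted
w5: Trace: q1 -0-> q0 -0-> q2 -1-> q0 -1-> q0  → end q0, rejected

w1, w2, w4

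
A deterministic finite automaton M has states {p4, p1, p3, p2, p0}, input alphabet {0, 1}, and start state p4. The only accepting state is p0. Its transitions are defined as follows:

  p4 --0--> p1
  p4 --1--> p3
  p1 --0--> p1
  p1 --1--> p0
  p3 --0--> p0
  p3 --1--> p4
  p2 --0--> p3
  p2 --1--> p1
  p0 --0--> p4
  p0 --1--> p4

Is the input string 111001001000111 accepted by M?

No

Trace: p4 -1-> p3 -1-> p4 -1-> p3 -0-> p0 -0-> p4 -1-> p3 -0-> p0 -0-> p4 -1-> p3 -0-> p0 -0-> p4 -0-> p1 -1-> p0 -1-> p4 -1-> p3
End state p3 is not accepting.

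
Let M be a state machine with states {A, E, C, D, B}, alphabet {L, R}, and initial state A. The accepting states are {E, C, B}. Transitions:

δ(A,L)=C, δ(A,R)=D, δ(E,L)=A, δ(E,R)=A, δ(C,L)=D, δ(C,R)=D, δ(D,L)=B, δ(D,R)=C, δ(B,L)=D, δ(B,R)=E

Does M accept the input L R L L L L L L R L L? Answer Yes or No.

Yes

Trace: A -L-> C -R-> D -L-> B -L-> D -L-> B -L-> D -L-> B -L-> D -R-> C -L-> D -L-> B
End state B is accepting.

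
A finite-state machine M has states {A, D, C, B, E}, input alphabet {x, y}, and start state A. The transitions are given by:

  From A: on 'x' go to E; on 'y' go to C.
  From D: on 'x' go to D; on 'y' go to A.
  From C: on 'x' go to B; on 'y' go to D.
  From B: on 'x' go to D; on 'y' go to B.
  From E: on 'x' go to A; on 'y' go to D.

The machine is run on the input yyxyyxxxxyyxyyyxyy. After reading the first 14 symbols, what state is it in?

B

Trace: A -y-> C -y-> D -x-> D -y-> A -y-> C -x-> B -x-> D -x-> D -x-> D -y-> A -y-> C -x-> B -y-> B -y-> B
After 14 symbols: B.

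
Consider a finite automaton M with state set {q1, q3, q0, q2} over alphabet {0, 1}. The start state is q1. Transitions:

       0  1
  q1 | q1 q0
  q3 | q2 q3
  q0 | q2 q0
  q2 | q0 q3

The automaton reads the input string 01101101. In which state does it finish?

q3

q1 → q1 → q0 → q0 → q2 → q3 → q3 → q2 → q3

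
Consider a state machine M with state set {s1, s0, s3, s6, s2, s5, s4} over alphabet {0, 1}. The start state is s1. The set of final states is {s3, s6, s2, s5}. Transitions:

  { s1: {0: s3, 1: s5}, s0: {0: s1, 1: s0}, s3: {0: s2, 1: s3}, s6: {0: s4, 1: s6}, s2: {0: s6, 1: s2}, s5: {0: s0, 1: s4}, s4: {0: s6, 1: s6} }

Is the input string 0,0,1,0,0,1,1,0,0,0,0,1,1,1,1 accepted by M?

Trace: s1 -0-> s3 -0-> s2 -1-> s2 -0-> s6 -0-> s4 -1-> s6 -1-> s6 -0-> s4 -0-> s6 -0-> s4 -0-> s6 -1-> s6 -1-> s6 -1-> s6 -1-> s6
End state s6 is accepting.

Yes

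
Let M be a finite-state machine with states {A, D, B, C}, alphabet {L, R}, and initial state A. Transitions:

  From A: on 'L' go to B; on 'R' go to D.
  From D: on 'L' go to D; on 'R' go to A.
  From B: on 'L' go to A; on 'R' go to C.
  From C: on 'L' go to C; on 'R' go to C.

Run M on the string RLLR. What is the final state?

Trace: A -R-> D -L-> D -L-> D -R-> A

A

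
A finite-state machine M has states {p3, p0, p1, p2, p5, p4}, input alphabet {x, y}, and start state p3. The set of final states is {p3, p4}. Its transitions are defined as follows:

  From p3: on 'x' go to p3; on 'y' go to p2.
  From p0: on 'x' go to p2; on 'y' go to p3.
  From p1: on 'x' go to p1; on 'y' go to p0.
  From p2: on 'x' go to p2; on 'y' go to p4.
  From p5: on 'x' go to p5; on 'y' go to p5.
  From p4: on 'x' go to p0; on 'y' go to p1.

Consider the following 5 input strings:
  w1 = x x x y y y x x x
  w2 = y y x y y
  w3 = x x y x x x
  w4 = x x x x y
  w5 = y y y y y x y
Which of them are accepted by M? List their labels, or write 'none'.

w1: p3 → p3 → p3 → p3 → p2 → p4 → p1 → p1 → p1 → p1  → end p1, rejected
w2: p3 → p2 → p4 → p0 → p3 → p2  → end p2, rejected
w3: p3 → p3 → p3 → p2 → p2 → p2 → p2  → end p2, rejected
w4: p3 → p3 → p3 → p3 → p3 → p2  → end p2, rejected
w5: p3 → p2 → p4 → p1 → p0 → p3 → p3 → p2  → end p2, rejected

none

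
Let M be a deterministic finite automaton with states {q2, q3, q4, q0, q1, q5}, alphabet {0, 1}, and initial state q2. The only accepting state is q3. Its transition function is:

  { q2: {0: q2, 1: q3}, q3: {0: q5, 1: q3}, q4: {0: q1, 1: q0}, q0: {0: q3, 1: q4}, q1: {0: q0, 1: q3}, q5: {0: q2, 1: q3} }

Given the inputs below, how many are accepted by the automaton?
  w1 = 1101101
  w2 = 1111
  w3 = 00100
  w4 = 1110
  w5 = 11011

3

w1: q2 → q3 → q3 → q5 → q3 → q3 → q5 → q3  → end q3, accepted
w2: q2 → q3 → q3 → q3 → q3  → end q3, accepted
w3: q2 → q2 → q2 → q3 → q5 → q2  → end q2, rejected
w4: q2 → q3 → q3 → q3 → q5  → end q5, rejected
w5: q2 → q3 → q3 → q5 → q3 → q3  → end q3, accepted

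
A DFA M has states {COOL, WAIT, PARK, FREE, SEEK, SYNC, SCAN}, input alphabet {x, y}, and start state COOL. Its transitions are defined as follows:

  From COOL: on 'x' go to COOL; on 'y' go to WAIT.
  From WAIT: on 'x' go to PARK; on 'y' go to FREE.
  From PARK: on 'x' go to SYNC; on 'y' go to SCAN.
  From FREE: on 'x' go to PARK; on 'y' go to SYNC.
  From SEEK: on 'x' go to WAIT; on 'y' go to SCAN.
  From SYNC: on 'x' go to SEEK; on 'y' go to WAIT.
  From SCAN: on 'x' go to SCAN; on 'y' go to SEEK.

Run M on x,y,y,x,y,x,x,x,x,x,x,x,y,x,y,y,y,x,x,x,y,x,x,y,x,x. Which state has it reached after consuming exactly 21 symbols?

start at COOL
read 'x': COOL → COOL
read 'y': COOL → WAIT
read 'y': WAIT → FREE
read 'x': FREE → PARK
read 'y': PARK → SCAN
read 'x': SCAN → SCAN
read 'x': SCAN → SCAN
read 'x': SCAN → SCAN
read 'x': SCAN → SCAN
read 'x': SCAN → SCAN
read 'x': SCAN → SCAN
read 'x': SCAN → SCAN
read 'y': SCAN → SEEK
read 'x': SEEK → WAIT
read 'y': WAIT → FREE
read 'y': FREE → SYNC
read 'y': SYNC → WAIT
read 'x': WAIT → PARK
read 'x': PARK → SYNC
read 'x': SYNC → SEEK
read 'y': SEEK → SCAN
After 21 symbols: SCAN.

SCAN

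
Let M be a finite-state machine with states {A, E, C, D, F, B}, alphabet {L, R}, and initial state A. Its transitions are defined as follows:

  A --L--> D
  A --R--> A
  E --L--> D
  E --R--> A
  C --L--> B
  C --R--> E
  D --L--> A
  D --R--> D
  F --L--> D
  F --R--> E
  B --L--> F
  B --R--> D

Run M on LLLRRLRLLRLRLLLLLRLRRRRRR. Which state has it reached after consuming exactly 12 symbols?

Trace: A -L-> D -L-> A -L-> D -R-> D -R-> D -L-> A -R-> A -L-> D -L-> A -R-> A -L-> D -R-> D
After 12 symbols: D.

D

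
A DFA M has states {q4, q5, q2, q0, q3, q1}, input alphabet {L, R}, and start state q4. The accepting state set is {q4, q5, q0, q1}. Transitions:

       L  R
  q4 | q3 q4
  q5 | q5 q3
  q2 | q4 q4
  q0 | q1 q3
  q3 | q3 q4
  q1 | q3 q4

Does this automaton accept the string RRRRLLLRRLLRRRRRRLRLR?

Yes

start at q4
read 'R': q4 → q4
read 'R': q4 → q4
read 'R': q4 → q4
read 'R': q4 → q4
read 'L': q4 → q3
read 'L': q3 → q3
read 'L': q3 → q3
read 'R': q3 → q4
read 'R': q4 → q4
read 'L': q4 → q3
read 'L': q3 → q3
read 'R': q3 → q4
read 'R': q4 → q4
read 'R': q4 → q4
read 'R': q4 → q4
read 'R': q4 → q4
read 'R': q4 → q4
read 'L': q4 → q3
read 'R': q3 → q4
read 'L': q4 → q3
read 'R': q3 → q4
End state q4 is accepting.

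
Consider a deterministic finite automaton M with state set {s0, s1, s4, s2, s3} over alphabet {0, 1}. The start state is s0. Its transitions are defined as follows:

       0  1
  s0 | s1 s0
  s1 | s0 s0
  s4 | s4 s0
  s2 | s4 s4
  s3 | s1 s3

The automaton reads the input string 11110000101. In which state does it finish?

s0

s0 → s0 → s0 → s0 → s0 → s1 → s0 → s1 → s0 → s0 → s1 → s0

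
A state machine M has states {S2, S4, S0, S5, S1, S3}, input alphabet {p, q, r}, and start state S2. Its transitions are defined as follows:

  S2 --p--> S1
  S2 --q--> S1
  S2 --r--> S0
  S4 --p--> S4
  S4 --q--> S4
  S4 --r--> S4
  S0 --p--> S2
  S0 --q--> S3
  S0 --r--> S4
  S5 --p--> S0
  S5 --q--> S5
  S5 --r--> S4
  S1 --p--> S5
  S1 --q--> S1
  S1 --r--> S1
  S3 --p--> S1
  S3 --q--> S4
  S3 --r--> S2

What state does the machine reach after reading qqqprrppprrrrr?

S4

Trace: S2 -q-> S1 -q-> S1 -q-> S1 -p-> S5 -r-> S4 -r-> S4 -p-> S4 -p-> S4 -p-> S4 -r-> S4 -r-> S4 -r-> S4 -r-> S4 -r-> S4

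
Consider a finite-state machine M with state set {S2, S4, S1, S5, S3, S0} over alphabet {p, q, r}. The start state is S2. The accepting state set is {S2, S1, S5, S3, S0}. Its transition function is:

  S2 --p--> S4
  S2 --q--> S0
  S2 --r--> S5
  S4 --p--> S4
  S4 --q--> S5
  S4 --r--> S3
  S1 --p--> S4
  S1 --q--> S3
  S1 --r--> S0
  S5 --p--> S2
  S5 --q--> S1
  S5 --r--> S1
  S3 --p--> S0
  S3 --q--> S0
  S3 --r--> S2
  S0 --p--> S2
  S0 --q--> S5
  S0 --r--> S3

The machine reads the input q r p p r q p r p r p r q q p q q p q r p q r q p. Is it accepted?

start at S2
read 'q': S2 → S0
read 'r': S0 → S3
read 'p': S3 → S0
read 'p': S0 → S2
read 'r': S2 → S5
read 'q': S5 → S1
read 'p': S1 → S4
read 'r': S4 → S3
read 'p': S3 → S0
read 'r': S0 → S3
read 'p': S3 → S0
read 'r': S0 → S3
read 'q': S3 → S0
read 'q': S0 → S5
read 'p': S5 → S2
read 'q': S2 → S0
read 'q': S0 → S5
read 'p': S5 → S2
read 'q': S2 → S0
read 'r': S0 → S3
read 'p': S3 → S0
read 'q': S0 → S5
read 'r': S5 → S1
read 'q': S1 → S3
read 'p': S3 → S0
End state S0 is accepting.

Yes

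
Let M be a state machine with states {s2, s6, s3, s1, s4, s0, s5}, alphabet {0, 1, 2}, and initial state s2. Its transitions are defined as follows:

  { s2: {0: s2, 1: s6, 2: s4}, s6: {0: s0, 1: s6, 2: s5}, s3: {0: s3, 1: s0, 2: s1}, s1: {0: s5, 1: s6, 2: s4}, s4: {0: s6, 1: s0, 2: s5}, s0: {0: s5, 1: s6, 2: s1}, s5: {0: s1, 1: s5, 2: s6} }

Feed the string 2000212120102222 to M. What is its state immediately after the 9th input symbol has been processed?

Trace: s2 -2-> s4 -0-> s6 -0-> s0 -0-> s5 -2-> s6 -1-> s6 -2-> s5 -1-> s5 -2-> s6
After 9 symbols: s6.

s6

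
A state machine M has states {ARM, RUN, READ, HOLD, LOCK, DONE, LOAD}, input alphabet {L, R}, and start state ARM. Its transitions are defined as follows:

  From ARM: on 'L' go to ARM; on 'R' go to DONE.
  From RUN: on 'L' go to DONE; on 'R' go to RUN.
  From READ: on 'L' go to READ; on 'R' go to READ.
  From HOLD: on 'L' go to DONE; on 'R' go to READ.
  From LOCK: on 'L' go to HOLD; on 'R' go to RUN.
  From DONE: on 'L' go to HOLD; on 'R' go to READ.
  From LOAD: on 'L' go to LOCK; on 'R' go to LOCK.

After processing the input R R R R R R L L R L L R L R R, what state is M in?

start at ARM
read 'R': ARM → DONE
read 'R': DONE → READ
read 'R': READ → READ
read 'R': READ → READ
read 'R': READ → READ
read 'R': READ → READ
read 'L': READ → READ
read 'L': READ → READ
read 'R': READ → READ
read 'L': READ → READ
read 'L': READ → READ
read 'R': READ → READ
read 'L': READ → READ
read 'R': READ → READ
read 'R': READ → READ

READ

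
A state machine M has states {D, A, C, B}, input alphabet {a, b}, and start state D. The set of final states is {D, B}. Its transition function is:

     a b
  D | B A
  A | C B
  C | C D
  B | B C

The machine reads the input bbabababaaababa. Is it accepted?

D → A → B → B → C → C → D → B → C → C → C → C → D → B → C → C
End state C is not accepting.

No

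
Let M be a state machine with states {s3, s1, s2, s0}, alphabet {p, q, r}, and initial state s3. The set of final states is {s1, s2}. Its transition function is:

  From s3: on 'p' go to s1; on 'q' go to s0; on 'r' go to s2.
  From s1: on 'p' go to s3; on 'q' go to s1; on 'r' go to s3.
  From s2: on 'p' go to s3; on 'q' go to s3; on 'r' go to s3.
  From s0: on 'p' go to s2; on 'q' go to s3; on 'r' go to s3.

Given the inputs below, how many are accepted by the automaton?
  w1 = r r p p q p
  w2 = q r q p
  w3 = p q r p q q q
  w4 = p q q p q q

3

w1:
  start at s3
  read 'r': s3 → s2
  read 'r': s2 → s3
  read 'p': s3 → s1
  read 'p': s1 → s3
  read 'q': s3 → s0
  read 'p': s0 → s2
  end s2, accepted
w2:
  start at s3
  read 'q': s3 → s0
  read 'r': s0 → s3
  read 'q': s3 → s0
  read 'p': s0 → s2
  end s2, accepted
w3:
  start at s3
  read 'p': s3 → s1
  read 'q': s1 → s1
  read 'r': s1 → s3
  read 'p': s3 → s1
  read 'q': s1 → s1
  read 'q': s1 → s1
  read 'q': s1 → s1
  end s1, accepted
w4:
  start at s3
  read 'p': s3 → s1
  read 'q': s1 → s1
  read 'q': s1 → s1
  read 'p': s1 → s3
  read 'q': s3 → s0
  read 'q': s0 → s3
  end s3, rejected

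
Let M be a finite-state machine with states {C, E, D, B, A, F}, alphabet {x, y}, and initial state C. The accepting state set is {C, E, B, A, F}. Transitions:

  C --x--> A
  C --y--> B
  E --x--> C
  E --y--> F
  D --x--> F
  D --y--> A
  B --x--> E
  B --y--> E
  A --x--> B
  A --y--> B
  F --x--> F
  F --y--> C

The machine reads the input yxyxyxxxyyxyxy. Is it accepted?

Yes

Trace: C -y-> B -x-> E -y-> F -x-> F -y-> C -x-> A -x-> B -x-> E -y-> F -y-> C -x-> A -y-> B -x-> E -y-> F
End state F is accepting.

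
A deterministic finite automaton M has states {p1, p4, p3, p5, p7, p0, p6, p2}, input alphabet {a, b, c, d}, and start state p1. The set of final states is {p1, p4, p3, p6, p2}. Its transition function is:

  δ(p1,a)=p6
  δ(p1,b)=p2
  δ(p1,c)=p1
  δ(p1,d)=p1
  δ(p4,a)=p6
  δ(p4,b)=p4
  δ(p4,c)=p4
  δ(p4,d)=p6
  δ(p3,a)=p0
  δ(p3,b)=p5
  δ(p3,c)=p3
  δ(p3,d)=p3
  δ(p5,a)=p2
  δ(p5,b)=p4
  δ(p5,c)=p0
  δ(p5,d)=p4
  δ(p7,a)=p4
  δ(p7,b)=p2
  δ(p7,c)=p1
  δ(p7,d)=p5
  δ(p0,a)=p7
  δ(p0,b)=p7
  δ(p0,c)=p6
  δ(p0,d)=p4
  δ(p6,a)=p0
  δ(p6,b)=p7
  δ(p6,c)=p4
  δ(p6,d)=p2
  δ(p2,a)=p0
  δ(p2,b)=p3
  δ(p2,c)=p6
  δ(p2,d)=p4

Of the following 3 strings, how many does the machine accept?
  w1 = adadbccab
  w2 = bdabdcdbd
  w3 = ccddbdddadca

2

w1: Trace: p1 -a-> p6 -d-> p2 -a-> p0 -d-> p4 -b-> p4 -c-> p4 -c-> p4 -a-> p6 -b-> p7  → end p7, rejected
w2: Trace: p1 -b-> p2 -d-> p4 -a-> p6 -b-> p7 -d-> p5 -c-> p0 -d-> p4 -b-> p4 -d-> p6  → end p6, accepted
w3: Trace: p1 -c-> p1 -c-> p1 -d-> p1 -d-> p1 -b-> p2 -d-> p4 -d-> p6 -d-> p2 -a-> p0 -d-> p4 -c-> p4 -a-> p6  → end p6, accepted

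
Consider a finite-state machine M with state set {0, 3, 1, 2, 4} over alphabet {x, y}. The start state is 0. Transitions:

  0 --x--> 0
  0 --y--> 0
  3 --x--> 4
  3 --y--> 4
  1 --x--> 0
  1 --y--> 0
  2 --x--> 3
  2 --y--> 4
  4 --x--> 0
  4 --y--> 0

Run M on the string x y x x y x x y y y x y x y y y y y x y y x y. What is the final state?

0 → 0 → 0 → 0 → 0 → 0 → 0 → 0 → 0 → 0 → 0 → 0 → 0 → 0 → 0 → 0 → 0 → 0 → 0 → 0 → 0 → 0 → 0 → 0

0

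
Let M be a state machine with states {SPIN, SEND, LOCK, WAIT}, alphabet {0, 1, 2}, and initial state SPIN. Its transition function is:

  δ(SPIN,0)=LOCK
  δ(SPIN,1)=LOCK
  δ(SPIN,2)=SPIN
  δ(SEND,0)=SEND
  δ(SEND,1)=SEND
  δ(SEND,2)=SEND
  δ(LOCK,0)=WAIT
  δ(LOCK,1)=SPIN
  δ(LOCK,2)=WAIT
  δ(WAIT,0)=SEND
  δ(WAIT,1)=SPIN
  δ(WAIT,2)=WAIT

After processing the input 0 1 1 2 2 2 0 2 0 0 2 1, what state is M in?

SEND

Trace: SPIN -0-> LOCK -1-> SPIN -1-> LOCK -2-> WAIT -2-> WAIT -2-> WAIT -0-> SEND -2-> SEND -0-> SEND -0-> SEND -2-> SEND -1-> SEND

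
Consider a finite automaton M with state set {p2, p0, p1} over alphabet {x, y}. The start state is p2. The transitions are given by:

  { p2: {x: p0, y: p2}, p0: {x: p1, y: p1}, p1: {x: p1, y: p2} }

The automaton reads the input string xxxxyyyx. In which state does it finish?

p0

p2 → p0 → p1 → p1 → p1 → p2 → p2 → p2 → p0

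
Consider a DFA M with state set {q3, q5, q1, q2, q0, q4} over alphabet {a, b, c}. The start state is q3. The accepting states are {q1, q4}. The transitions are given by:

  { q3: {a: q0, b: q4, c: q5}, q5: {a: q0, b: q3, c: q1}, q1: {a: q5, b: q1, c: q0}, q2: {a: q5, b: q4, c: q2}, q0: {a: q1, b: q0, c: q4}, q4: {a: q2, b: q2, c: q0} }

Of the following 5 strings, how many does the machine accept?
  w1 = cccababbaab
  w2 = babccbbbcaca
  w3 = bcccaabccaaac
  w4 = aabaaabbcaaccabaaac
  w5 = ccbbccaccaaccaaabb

0

w1: q3 → q5 → q1 → q0 → q1 → q1 → q5 → q3 → q4 → q2 → q5 → q3  → end q3, rejected
w2: q3 → q4 → q2 → q4 → q0 → q4 → q2 → q4 → q2 → q2 → q5 → q1 → q5  → end q5, rejected
w3: q3 → q4 → q0 → q4 → q0 → q1 → q5 → q3 → q5 → q1 → q5 → q0 → q1 → q0  → end q0, rejected
w4: q3 → q0 → q1 → q1 → q5 → q0 → q1 → q1 → q1 → q0 → q1 → q5 → q1 → q0 → q1 → q1 → q5 → q0 → q1 → q0  → end q0, rejected
w5: q3 → q5 → q1 → q1 → q1 → q0 → q4 → q2 → q2 → q2 → q5 → q0 → q4 → q0 → q1 → q5 → q0 → q0 → q0  → end q0, rejected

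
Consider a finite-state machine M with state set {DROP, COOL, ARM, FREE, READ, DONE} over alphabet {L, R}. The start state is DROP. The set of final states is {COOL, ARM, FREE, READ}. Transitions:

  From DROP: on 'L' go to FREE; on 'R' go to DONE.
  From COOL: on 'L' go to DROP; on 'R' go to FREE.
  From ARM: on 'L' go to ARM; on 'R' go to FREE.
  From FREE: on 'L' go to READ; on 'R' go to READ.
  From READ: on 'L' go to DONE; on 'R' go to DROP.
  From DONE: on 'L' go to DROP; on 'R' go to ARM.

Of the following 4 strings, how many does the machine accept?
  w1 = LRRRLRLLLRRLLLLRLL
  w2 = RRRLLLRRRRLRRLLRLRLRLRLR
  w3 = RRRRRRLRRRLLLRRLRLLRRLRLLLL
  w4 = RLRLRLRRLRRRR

2

w1:
  start at DROP
  read 'L': DROP → FREE
  read 'R': FREE → READ
  read 'R': READ → DROP
  read 'R': DROP → DONE
  read 'L': DONE → DROP
  read 'R': DROP → DONE
  read 'L': DONE → DROP
  read 'L': DROP → FREE
  read 'L': FREE → READ
  read 'R': READ → DROP
  read 'R': DROP → DONE
  read 'L': DONE → DROP
  read 'L': DROP → FREE
  read 'L': FREE → READ
  read 'L': READ → DONE
  read 'R': DONE → ARM
  read 'L': ARM → ARM
  read 'L': ARM → ARM
  end ARM, accepted
w2:
  start at DROP
  read 'R': DROP → DONE
  read 'R': DONE → ARM
  read 'R': ARM → FREE
  read 'L': FREE → READ
  read 'L': READ → DONE
  read 'L': DONE → DROP
  read 'R': DROP → DONE
  read 'R': DONE → ARM
  read 'R': ARM → FREE
  read 'R': FREE → READ
  read 'L': READ → DONE
  read 'R': DONE → ARM
  read 'R': ARM → FREE
  read 'L': FREE → READ
  read 'L': READ → DONE
  read 'R': DONE → ARM
  read 'L': ARM → ARM
  read 'R': ARM → FREE
  read 'L': FREE → READ
  read 'R': READ → DROP
  read 'L': DROP → FREE
  read 'R': FREE → READ
  read 'L': READ → DONE
  read 'R': DONE → ARM
  end ARM, accepted
w3:
  start at DROP
  read 'R': DROP → DONE
  read 'R': DONE → ARM
  read 'R': ARM → FREE
  read 'R': FREE → READ
  read 'R': READ → DROP
  read 'R': DROP → DONE
  read 'L': DONE → DROP
  read 'R': DROP → DONE
  read 'R': DONE → ARM
  read 'R': ARM → FREE
  read 'L': FREE → READ
  read 'L': READ → DONE
  read 'L': DONE → DROP
  read 'R': DROP → DONE
  read 'R': DONE → ARM
  read 'L': ARM → ARM
  read 'R': ARM → FREE
  read 'L': FREE → READ
  read 'L': READ → DONE
  read 'R': DONE → ARM
  read 'R': ARM → FREE
  read 'L': FREE → READ
  read 'R': READ → DROP
  read 'L': DROP → FREE
  read 'L': FREE → READ
  read 'L': READ → DONE
  read 'L': DONE → DROP
  end DROP, rejected
w4:
  start at DROP
  read 'R': DROP → DONE
  read 'L': DONE → DROP
  read 'R': DROP → DONE
  read 'L': DONE → DROP
  read 'R': DROP → DONE
  read 'L': DONE → DROP
  read 'R': DROP → DONE
  read 'R': DONE → ARM
  read 'L': ARM → ARM
  read 'R': ARM → FREE
  read 'R': FREE → READ
  read 'R': READ → DROP
  read 'R': DROP → DONE
  end DONE, rejected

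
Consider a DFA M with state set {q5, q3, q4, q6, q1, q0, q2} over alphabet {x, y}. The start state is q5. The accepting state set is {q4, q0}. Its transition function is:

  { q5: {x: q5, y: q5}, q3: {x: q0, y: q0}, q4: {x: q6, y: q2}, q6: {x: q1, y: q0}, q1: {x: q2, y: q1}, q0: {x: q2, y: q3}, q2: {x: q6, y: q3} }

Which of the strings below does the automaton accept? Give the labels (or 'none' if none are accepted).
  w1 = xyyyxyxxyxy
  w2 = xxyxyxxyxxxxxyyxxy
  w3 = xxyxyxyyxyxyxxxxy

w1:
  start at q5
  read 'x': q5 → q5
  read 'y': q5 → q5
  read 'y': q5 → q5
  read 'y': q5 → q5
  read 'x': q5 → q5
  read 'y': q5 → q5
  read 'x': q5 → q5
  read 'x': q5 → q5
  read 'y': q5 → q5
  read 'x': q5 → q5
  read 'y': q5 → q5
  end q5, rejected
w2:
  start at q5
  read 'x': q5 → q5
  read 'x': q5 → q5
  read 'y': q5 → q5
  read 'x': q5 → q5
  read 'y': q5 → q5
  read 'x': q5 → q5
  read 'x': q5 → q5
  read 'y': q5 → q5
  read 'x': q5 → q5
  read 'x': q5 → q5
  read 'x': q5 → q5
  read 'x': q5 → q5
  read 'x': q5 → q5
  read 'y': q5 → q5
  read 'y': q5 → q5
  read 'x': q5 → q5
  read 'x': q5 → q5
  read 'y': q5 → q5
  end q5, rejected
w3:
  start at q5
  read 'x': q5 → q5
  read 'x': q5 → q5
  read 'y': q5 → q5
  read 'x': q5 → q5
  read 'y': q5 → q5
  read 'x': q5 → q5
  read 'y': q5 → q5
  read 'y': q5 → q5
  read 'x': q5 → q5
  read 'y': q5 → q5
  read 'x': q5 → q5
  read 'y': q5 → q5
  read 'x': q5 → q5
  read 'x': q5 → q5
  read 'x': q5 → q5
  read 'x': q5 → q5
  read 'y': q5 → q5
  end q5, rejected

none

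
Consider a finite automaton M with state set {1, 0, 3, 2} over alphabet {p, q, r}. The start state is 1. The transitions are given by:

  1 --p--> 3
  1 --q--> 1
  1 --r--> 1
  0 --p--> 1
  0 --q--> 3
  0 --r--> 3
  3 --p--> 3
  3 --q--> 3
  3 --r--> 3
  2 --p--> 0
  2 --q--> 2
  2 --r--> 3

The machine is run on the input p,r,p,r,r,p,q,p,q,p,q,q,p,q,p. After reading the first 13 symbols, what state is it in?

3

1 → 3 → 3 → 3 → 3 → 3 → 3 → 3 → 3 → 3 → 3 → 3 → 3 → 3
After 13 symbols: 3.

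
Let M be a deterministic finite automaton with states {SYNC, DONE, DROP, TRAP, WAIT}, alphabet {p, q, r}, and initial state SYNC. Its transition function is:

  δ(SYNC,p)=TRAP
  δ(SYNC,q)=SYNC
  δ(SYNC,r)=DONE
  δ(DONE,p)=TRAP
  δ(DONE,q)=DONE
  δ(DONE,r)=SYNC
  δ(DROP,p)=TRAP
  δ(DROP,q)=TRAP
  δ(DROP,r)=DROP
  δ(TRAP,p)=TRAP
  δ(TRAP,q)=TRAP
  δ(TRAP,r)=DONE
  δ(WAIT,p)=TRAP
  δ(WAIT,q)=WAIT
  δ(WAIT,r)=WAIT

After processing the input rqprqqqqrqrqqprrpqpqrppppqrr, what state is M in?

SYNC

SYNC → DONE → DONE → TRAP → DONE → DONE → DONE → DONE → DONE → SYNC → SYNC → DONE → DONE → DONE → TRAP → DONE → SYNC → TRAP → TRAP → TRAP → TRAP → DONE → TRAP → TRAP → TRAP → TRAP → TRAP → DONE → SYNC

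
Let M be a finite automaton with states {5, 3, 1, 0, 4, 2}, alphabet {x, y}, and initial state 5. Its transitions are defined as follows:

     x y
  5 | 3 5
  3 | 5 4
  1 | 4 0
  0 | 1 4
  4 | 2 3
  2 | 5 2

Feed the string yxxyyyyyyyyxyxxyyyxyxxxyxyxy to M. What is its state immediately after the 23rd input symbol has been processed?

Trace: 5 -y-> 5 -x-> 3 -x-> 5 -y-> 5 -y-> 5 -y-> 5 -y-> 5 -y-> 5 -y-> 5 -y-> 5 -y-> 5 -x-> 3 -y-> 4 -x-> 2 -x-> 5 -y-> 5 -y-> 5 -y-> 5 -x-> 3 -y-> 4 -x-> 2 -x-> 5 -x-> 3
After 23 symbols: 3.

3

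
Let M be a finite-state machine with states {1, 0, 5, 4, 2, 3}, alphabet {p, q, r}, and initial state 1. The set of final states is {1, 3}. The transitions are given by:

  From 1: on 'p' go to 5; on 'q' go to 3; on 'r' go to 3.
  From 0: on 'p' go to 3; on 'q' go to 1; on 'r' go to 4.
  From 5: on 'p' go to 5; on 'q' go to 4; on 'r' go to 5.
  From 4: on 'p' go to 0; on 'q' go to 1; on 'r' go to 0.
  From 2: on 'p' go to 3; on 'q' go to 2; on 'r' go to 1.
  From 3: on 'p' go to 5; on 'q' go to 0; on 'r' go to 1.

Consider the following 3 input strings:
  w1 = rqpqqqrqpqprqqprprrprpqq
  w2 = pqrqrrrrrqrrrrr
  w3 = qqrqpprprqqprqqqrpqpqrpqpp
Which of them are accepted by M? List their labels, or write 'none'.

w1, w3

w1: 1 → 3 → 0 → 3 → 0 → 1 → 3 → 1 → 3 → 5 → 4 → 0 → 4 → 1 → 3 → 5 → 5 → 5 → 5 → 5 → 5 → 5 → 5 → 4 → 1  → end 1, accepted
w2: 1 → 5 → 4 → 0 → 1 → 3 → 1 → 3 → 1 → 3 → 0 → 4 → 0 → 4 → 0 → 4  → end 4, rejected
w3: 1 → 3 → 0 → 4 → 1 → 5 → 5 → 5 → 5 → 5 → 4 → 1 → 5 → 5 → 4 → 1 → 3 → 1 → 5 → 4 → 0 → 1 → 3 → 5 → 4 → 0 → 3  → end 3, accepted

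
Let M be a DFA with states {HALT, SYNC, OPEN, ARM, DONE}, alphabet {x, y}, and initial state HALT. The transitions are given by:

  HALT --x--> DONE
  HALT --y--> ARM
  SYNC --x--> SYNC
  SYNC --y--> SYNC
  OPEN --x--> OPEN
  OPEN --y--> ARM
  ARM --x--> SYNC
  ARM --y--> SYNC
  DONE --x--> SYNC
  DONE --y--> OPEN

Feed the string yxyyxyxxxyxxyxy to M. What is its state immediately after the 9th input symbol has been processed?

Trace: HALT -y-> ARM -x-> SYNC -y-> SYNC -y-> SYNC -x-> SYNC -y-> SYNC -x-> SYNC -x-> SYNC -x-> SYNC
After 9 symbols: SYNC.

SYNC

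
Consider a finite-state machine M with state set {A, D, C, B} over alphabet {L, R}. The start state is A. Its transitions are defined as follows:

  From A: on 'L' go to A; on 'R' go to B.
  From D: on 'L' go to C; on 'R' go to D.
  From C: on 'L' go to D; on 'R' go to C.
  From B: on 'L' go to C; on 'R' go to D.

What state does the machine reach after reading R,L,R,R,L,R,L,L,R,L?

start at A
read 'R': A → B
read 'L': B → C
read 'R': C → C
read 'R': C → C
read 'L': C → D
read 'R': D → D
read 'L': D → C
read 'L': C → D
read 'R': D → D
read 'L': D → C

C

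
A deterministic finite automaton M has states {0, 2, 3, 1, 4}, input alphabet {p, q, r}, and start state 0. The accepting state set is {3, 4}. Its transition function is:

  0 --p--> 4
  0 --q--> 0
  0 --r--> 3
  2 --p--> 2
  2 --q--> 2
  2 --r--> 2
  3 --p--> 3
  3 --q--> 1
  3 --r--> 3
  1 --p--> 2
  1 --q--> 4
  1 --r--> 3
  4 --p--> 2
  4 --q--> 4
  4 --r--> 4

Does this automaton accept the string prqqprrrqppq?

Trace: 0 -p-> 4 -r-> 4 -q-> 4 -q-> 4 -p-> 2 -r-> 2 -r-> 2 -r-> 2 -q-> 2 -p-> 2 -p-> 2 -q-> 2
End state 2 is not accepting.

No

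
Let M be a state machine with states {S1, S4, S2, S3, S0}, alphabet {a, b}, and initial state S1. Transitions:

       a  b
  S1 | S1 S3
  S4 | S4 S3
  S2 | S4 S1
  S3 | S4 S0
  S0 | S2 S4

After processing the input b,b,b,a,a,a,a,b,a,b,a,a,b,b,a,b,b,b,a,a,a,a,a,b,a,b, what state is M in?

S3

Trace: S1 -b-> S3 -b-> S0 -b-> S4 -a-> S4 -a-> S4 -a-> S4 -a-> S4 -b-> S3 -a-> S4 -b-> S3 -a-> S4 -a-> S4 -b-> S3 -b-> S0 -a-> S2 -b-> S1 -b-> S3 -b-> S0 -a-> S2 -a-> S4 -a-> S4 -a-> S4 -a-> S4 -b-> S3 -a-> S4 -b-> S3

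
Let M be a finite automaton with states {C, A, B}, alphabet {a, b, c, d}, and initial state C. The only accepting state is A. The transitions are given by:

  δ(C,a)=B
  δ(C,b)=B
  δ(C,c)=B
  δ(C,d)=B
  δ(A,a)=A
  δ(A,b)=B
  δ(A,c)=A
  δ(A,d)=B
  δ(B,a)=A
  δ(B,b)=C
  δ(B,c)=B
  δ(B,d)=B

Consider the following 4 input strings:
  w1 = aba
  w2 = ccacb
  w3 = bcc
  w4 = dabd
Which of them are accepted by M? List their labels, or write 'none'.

w1: C → B → C → B  → end B, rejected
w2: C → B → B → A → A → B  → end B, rejected
w3: C → B → B → B  → end B, rejected
w4: C → B → A → B → B  → end B, rejected

none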